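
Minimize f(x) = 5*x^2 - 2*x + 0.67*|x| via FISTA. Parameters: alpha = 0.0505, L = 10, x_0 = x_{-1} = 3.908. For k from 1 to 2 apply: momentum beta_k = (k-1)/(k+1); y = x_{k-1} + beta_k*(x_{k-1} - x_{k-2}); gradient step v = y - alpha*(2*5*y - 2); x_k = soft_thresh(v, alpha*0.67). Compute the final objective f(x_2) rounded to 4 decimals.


FISTA on f(x) = 5*x^2 - 2*x + 0.67*|x|
L = 10, alpha = 0.0505
Iteration 1: beta = 0.0, y = 3.908 + 0.0*(3.908 - 3.908) = 3.908
  grad(y) = 37.08, v = y - alpha*grad = 2.0355
  prox(v) = soft_thresh(2.0355, 0.0338) = 2.0016
Iteration 2: beta = 0.3333, y = 2.0016 + 0.3333*(2.0016 - 3.908) = 1.3662
  grad(y) = 11.6617, v = y - alpha*grad = 0.7773
  prox(v) = soft_thresh(0.7773, 0.0338) = 0.7434
f(x_2) = 5*0.7434^2 - 2*0.7434 + 0.67*|0.7434| = 1.7746


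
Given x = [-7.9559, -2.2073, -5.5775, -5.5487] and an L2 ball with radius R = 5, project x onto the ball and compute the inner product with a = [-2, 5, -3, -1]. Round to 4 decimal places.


Step 1: Compute ||x|| (intermediates to 6 decimals).
||x|| = sqrt((-7.9559)^2 + (-2.2073)^2 + (-5.5775)^2 + (-5.5487)^2) = 11.404609
Step 2: Project.
Since ||x|| > R, scale = R/||x|| = 5/11.404609 = 0.438419, proj(x) = scale * x
proj(x) = [-3.488018, -0.967722, -2.445282, -2.432656]
Step 3: Dot product.
a^T * proj(x) = -2*(-3.488018) + 5*(-0.967722) - 3*(-2.445282) - 1*(-2.432656) = 11.9059


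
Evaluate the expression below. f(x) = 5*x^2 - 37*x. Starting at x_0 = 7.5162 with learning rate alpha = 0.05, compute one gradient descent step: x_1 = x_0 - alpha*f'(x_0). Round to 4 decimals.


We compute the gradient at x_0 and apply the update.
f'(x) = 10*x - 37
f'(7.5162) = 10*7.5162 - 37 = 38.162
x_1 = 7.5162 - 0.05*38.162 = 5.6081


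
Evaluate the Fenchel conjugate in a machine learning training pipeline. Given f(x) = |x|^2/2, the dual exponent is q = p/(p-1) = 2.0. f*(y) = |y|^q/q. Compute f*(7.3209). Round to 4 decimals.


The conjugate exponent q satisfies 1/p + 1/q = 1.
p = 2, so q = 2/(2 - 1) = 2.0
|y|^q = 7.3209^2.0 = 53.5956
f*(7.3209) = 53.5956 / 2.0 = 26.7978


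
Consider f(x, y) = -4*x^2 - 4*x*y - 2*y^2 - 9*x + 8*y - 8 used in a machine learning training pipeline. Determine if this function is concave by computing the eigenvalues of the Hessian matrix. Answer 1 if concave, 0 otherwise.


The Hessian of f(x,y) = -4*x^2 - 4*x*y - 2*y^2 - 9*x + 8*y - 8 is:
H = [[-8, -4], [-4, -4]]
Trace = -8 - 4 = -12
Determinant = -8*-4 - (-4)^2 = 16
Discriminant = (-12)^2 - 4*16 = 80.0
Eigenvalues: lambda_1 = -10.4721, lambda_2 = -1.5279
The function is concave.

1


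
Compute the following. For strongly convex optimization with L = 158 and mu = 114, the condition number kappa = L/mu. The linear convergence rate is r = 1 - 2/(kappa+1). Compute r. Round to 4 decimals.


Step 1: Compute the condition number.
kappa = L/mu = 158/114 = 1.386
Step 2: Compute the convergence rate.
r = 1 - 2/(kappa + 1) = 1 - 2*mu/(L + mu) = (L - mu)/(L + mu) = 44/272 = 0.1618


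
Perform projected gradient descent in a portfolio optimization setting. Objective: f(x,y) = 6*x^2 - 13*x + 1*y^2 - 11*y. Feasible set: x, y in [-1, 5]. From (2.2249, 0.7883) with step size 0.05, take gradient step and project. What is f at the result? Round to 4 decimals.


Step 1: Compute gradient at (2.2249, 0.7883).
grad_x = 2*6*2.2249 - 13 = 13.6988
grad_y = 2*1*0.7883 - 11 = -9.4234
Step 2: Gradient step.
x_raw = 2.2249 - 0.05*13.6988 = 1.54
y_raw = 0.7883 - 0.05*-9.4234 = 1.2595
Step 3: Project onto [-1, 5].
x_proj = clip(1.54) = 1.54
y_proj = clip(1.2595) = 1.2595
Step 4: Evaluate f.
f(1.54, 1.2595) = -18.0585


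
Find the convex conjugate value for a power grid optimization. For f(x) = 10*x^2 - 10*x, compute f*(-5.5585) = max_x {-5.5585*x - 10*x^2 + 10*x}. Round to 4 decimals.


f*(y) = sup_x {y*x - a*x^2 - b*x} = sup_x {(y-b)*x - a*x^2}
FOC: (y - b) - 2a*x = 0 => x* = (y - b)/(2a)
x* = (-5.5585 + 10)/(2*10) = 0.2221
f*(-5.5585) = (y-b)^2/(4a) = (-5.5585 + 10)^2/(4*10)
= 19.7269/40 = 0.4932


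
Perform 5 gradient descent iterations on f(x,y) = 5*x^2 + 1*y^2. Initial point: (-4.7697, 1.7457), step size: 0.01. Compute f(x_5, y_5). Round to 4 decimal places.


Gradient descent on f(x,y) = 5*x^2 + 1*y^2.
Starting point: (-4.7697, 1.7457), alpha = 0.01
Step 1: grad_x = 2*5*-4.7697 = -47.697, grad_y = 2*1*1.7457 = 3.4914
  x_1 = -4.7697 - 0.01*-47.697 = -4.2927
  y_1 = 1.7457 - 0.01*3.4914 = 1.7108
Step 2: grad_x = 2*5*-4.2927 = -42.9273, grad_y = 2*1*1.7108 = 3.4216
  x_2 = -4.2927 - 0.01*-42.9273 = -3.8635
  y_2 = 1.7108 - 0.01*3.4216 = 1.6766
Step 3: grad_x = 2*5*-3.8635 = -38.6346, grad_y = 2*1*1.6766 = 3.3531
  x_3 = -3.8635 - 0.01*-38.6346 = -3.4771
  y_3 = 1.6766 - 0.01*3.3531 = 1.643
Step 4: grad_x = 2*5*-3.4771 = -34.7711, grad_y = 2*1*1.643 = 3.2861
  x_4 = -3.4771 - 0.01*-34.7711 = -3.1294
  y_4 = 1.643 - 0.01*3.2861 = 1.6102
Step 5: grad_x = 2*5*-3.1294 = -31.294, grad_y = 2*1*1.6102 = 3.2204
  x_5 = -3.1294 - 0.01*-31.294 = -2.8165
  y_5 = 1.6102 - 0.01*3.2204 = 1.578
f(-2.8165, 1.578) = 5*(-2.8165)^2 + 1*1.578^2 = 42.1522


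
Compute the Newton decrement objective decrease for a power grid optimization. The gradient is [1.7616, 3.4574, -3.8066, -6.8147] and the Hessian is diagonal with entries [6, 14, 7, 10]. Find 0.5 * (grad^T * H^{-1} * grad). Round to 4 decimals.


Step 1: H is diagonal, so H^(-1) * g = [0.2936, 0.247, -0.5438, -0.6815].
Step 2: g^T H^(-1) g = sum_i g_i^2 / H_ii
  = (1.7616)^2/6 + (3.4574)^2/14 + (-3.8066)^2/7 + (-6.8147)^2/10
  = 0.5172 + 0.8538 + 2.07 + 4.644 = 8.0851
Step 3: Objective decrease = 0.5 * g^T H^(-1) g = 4.0425


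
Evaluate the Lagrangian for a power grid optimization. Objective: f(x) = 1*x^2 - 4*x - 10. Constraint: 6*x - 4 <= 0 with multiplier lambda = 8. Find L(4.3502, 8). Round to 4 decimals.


Step 1: Evaluate f(x).
f(4.3502) = 1*4.3502^2 - 4*4.3502 - 10 = -8.4766
Step 2: Evaluate g(x).
g(4.3502) = 6*4.3502 - 4 = 22.1012
Step 3: Compute Lagrangian.
L = -8.4766 + 8*22.1012 = 168.333


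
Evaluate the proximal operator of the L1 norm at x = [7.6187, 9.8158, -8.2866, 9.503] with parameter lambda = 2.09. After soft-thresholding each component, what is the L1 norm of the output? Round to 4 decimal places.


Soft-thresholding with lambda = 2.09:
prox(7.6187) = sign(7.6187)*max(|7.6187| - 2.09, 0) = 5.5287
prox(9.8158) = sign(9.8158)*max(|9.8158| - 2.09, 0) = 7.7258
prox(-8.2866) = sign(-8.2866)*max(|-8.2866| - 2.09, 0) = -6.1966
prox(9.503) = sign(9.503)*max(|9.503| - 2.09, 0) = 7.413
prox(x) = [5.5287, 7.7258, -6.1966, 7.413]
||prox(x)||_1 = 5.5287 + 7.7258 + 6.1966 + 7.413 = 26.8641


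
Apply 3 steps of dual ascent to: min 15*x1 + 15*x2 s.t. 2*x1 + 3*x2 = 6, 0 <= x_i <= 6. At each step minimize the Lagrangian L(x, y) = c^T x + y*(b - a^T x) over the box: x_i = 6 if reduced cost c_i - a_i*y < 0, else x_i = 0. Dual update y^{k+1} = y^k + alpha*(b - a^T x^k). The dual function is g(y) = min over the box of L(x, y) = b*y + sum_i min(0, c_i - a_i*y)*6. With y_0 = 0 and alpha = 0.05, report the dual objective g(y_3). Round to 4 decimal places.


Dual ascent for LP: min 15*x1 + 15*x2, 2*x1 + 3*x2 = 6, 0 <= x_i <= 6
Step 1: y^k = 0.0, reduced costs: (15.0, 15.0)
  x^k = (0.0, 0.0), subgradient = b - a^T x = 6.0
  y^{k+1} = 0.0 + 0.05*6.0 = 0.3
Step 2: y^k = 0.3, reduced costs: (14.4, 14.1)
  x^k = (0.0, 0.0), subgradient = b - a^T x = 6.0
  y^{k+1} = 0.3 + 0.05*6.0 = 0.6
Step 3: y^k = 0.6, reduced costs: (13.8, 13.2)
  x^k = (0.0, 0.0), subgradient = b - a^T x = 6.0
  y^{k+1} = 0.6 + 0.05*6.0 = 0.9
Dual objective at y_3 = 0.9: reduced costs (13.2, 12.3), box minimizer x = (0.0, 0.0)
g(y_3) = b*y + (c1 - a1*y)*x1 + (c2 - a2*y)*x2 = 6*0.9 + 13.2*0.0 + 12.3*0.0 = 5.4 + 0.0 + 0.0 = 5.4


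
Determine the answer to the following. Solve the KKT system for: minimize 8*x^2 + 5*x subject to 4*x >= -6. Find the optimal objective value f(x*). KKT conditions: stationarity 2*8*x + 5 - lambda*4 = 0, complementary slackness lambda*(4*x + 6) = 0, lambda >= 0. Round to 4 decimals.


Step 1: Try lambda = 0 (constraint inactive).
Stationarity: 2*8*x + 5 = 0
x* = -5/(2*8) = -0.3125
Check constraint: 4*-0.3125 = -1.25 >= -6 -- satisfied.
Step 2: Compute optimal value.
f(x*) = 8*(-0.3125)^2 + 5*(-0.3125) = -0.7813


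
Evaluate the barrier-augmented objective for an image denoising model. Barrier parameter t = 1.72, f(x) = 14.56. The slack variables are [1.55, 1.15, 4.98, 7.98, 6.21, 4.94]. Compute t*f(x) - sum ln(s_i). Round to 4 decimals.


Step 1: Compute log-barrier.
ln values: [0.4383, 0.1398, 1.6054, 2.0769, 1.8262, 1.5974]
phi = -(0.4383 + 0.1398 + 1.6054 + 2.0769 + 1.8262 + 1.5974) = -7.6839
Step 2: Compute augmented objective.
t*f(x) = 1.72*14.56 = 25.0432
Total = 25.0432 - 7.6839 = 17.3593


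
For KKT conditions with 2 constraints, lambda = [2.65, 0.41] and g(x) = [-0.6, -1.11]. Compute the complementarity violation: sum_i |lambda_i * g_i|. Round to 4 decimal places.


KKT complementary slackness check:
lambda_1 * g_1 = 2.65 * -0.6 = -1.59
lambda_2 * g_2 = 0.41 * -1.11 = -0.4551
Total violation = 1.59 + 0.4551 = 2.0451


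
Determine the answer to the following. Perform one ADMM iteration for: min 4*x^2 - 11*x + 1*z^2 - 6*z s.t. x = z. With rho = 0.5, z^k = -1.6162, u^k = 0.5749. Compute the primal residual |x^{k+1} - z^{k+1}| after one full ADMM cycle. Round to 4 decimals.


ADMM iteration with rho = 0.5, z^k = -1.6162, u^k = 0.5749
Step 1: x-update.
Minimize 4*x^2 - 11*x + (0.5/2)*(x + 1.6162 + 0.5749)^2
FOC: (2*4 + 0.5)*x = 11 + 0.5*(-1.6162 - 0.5749)
x^{k+1} = 1.1652
Step 2: z-update.
Minimize 1*z^2 - 6*z + (0.5/2)*(1.1652 - z + 0.5749)^2
FOC: (2*1 + 0.5)*z = 6 + 0.5*(1.1652 + 0.5749)
z^{k+1} = 2.748
Step 3: u-update.
u^{k+1} = 0.5749 + 1.1652 - 2.748 = -1.0079
Step 4: Primal residual = |1.1652 - 2.748| = 1.5828


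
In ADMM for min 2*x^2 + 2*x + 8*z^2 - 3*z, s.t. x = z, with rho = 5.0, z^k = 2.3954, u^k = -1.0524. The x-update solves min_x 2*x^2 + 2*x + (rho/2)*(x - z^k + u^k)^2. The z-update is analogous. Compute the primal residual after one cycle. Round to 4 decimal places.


ADMM iteration with rho = 5.0, z^k = 2.3954, u^k = -1.0524
Step 1: x-update.
Minimize 2*x^2 + 2*x + (5.0/2)*(x - 2.3954 - 1.0524)^2
FOC: (2*2 + 5.0)*x = -2 + 5.0*(2.3954 + 1.0524)
x^{k+1} = 1.6932
Step 2: z-update.
Minimize 8*z^2 - 3*z + (5.0/2)*(1.6932 - z - 1.0524)^2
FOC: (2*8 + 5.0)*z = 3 + 5.0*(1.6932 - 1.0524)
z^{k+1} = 0.2954
Step 3: u-update.
u^{k+1} = -1.0524 + 1.6932 - 0.2954 = 0.3454
Step 4: Primal residual = |1.6932 - 0.2954| = 1.3978


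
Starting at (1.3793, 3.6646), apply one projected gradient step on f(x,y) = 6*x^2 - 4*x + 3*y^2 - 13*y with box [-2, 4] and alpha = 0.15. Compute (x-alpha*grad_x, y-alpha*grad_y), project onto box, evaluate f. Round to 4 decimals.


Step 1: Compute gradient at (1.3793, 3.6646).
grad_x = 2*6*1.3793 - 4 = 12.5516
grad_y = 2*3*3.6646 - 13 = 8.9876
Step 2: Gradient step.
x_raw = 1.3793 - 0.15*12.5516 = -0.5034
y_raw = 3.6646 - 0.15*8.9876 = 2.3165
Step 3: Project onto [-2, 4].
x_proj = clip(-0.5034) = -0.5034
y_proj = clip(2.3165) = 2.3165
Step 4: Evaluate f.
f(-0.5034, 2.3165) = -10.4815


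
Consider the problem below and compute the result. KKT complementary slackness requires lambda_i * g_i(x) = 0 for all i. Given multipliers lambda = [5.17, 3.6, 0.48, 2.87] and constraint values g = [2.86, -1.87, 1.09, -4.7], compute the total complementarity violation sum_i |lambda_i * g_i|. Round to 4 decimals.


KKT complementary slackness check:
lambda_1 * g_1 = 5.17 * 2.86 = 14.7862
lambda_2 * g_2 = 3.6 * -1.87 = -6.732
lambda_3 * g_3 = 0.48 * 1.09 = 0.5232
lambda_4 * g_4 = 2.87 * -4.7 = -13.489
Total violation = 14.7862 + 6.732 + 0.5232 + 13.489 = 35.5304


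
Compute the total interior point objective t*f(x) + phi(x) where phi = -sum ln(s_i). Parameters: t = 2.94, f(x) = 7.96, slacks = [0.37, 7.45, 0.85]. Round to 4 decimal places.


Step 1: Compute log-barrier.
ln values: [-0.9943, 2.0082, -0.1625]
phi = -(-0.9943 + 2.0082 - 0.1625) = -0.8514
Step 2: Compute augmented objective.
t*f(x) = 2.94*7.96 = 23.4024
Total = 23.4024 - 0.8514 = 22.551


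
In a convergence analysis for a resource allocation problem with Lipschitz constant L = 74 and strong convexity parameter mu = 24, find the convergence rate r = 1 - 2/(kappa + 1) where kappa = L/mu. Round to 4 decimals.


Step 1: Compute the condition number.
kappa = L/mu = 74/24 = 3.0833
Step 2: Compute the convergence rate.
r = 1 - 2/(kappa + 1) = 1 - 2*mu/(L + mu) = (L - mu)/(L + mu) = 50/98 = 0.5102


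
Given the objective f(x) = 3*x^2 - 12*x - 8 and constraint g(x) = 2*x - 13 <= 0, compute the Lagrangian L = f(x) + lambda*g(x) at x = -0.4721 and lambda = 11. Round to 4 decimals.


Step 1: Evaluate f(x).
f(-0.4721) = 3*(-0.4721)^2 - 12*(-0.4721) - 8 = -1.6662
Step 2: Evaluate g(x).
g(-0.4721) = 2*-0.4721 - 13 = -13.9442
Step 3: Compute Lagrangian.
L = -1.6662 + 11*-13.9442 = -155.0524


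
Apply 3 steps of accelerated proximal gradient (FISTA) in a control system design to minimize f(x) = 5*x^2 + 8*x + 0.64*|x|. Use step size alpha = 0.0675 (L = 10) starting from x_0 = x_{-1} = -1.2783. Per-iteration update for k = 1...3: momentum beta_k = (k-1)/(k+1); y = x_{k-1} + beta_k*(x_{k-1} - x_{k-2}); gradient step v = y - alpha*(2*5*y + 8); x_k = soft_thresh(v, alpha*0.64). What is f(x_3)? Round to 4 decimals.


FISTA on f(x) = 5*x^2 + 8*x + 0.64*|x|
L = 10, alpha = 0.0675
Iteration 1: beta = 0.0, y = -1.2783 + 0.0*(-1.2783 + 1.2783) = -1.2783
  grad(y) = -4.783, v = y - alpha*grad = -0.9554
  prox(v) = soft_thresh(-0.9554, 0.0432) = -0.9122
Iteration 2: beta = 0.3333, y = -0.9122 + 0.3333*(-0.9122 + 1.2783) = -0.7902
  grad(y) = 0.0977, v = y - alpha*grad = -0.7968
  prox(v) = soft_thresh(-0.7968, 0.0432) = -0.7536
Iteration 3: beta = 0.5, y = -0.7536 + 0.5*(-0.7536 + 0.9122) = -0.6743
  grad(y) = 1.2569, v = y - alpha*grad = -0.7592
  prox(v) = soft_thresh(-0.7592, 0.0432) = -0.716
f(x_3) = 5*(-0.716)^2 + 8*(-0.716) + 0.64*|-0.716| = -2.7065


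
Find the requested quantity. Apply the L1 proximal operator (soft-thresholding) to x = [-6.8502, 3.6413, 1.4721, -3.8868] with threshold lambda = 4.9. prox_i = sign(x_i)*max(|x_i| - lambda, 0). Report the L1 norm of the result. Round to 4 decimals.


Soft-thresholding with lambda = 4.9:
prox(-6.8502) = sign(-6.8502)*max(|-6.8502| - 4.9, 0) = -1.9502
prox(3.6413) = sign(3.6413)*max(|3.6413| - 4.9, 0) = 0.0
prox(1.4721) = sign(1.4721)*max(|1.4721| - 4.9, 0) = 0.0
prox(-3.8868) = sign(-3.8868)*max(|-3.8868| - 4.9, 0) = 0.0
prox(x) = [-1.9502, 0.0, 0.0, 0.0]
||prox(x)||_1 = 1.9502 + 0.0 + 0.0 + 0.0 = 1.9502


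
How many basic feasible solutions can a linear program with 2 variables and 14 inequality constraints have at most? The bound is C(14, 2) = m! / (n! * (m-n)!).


Each vertex corresponds to some choice of n active constraints out of m, so the number of vertices is at most C(m, n) = m! / (n!(m-n)!).
m = 14, n = 2
Numerator: 14 * 13
Denominator: 2! = 2
C(14, 2) = 91


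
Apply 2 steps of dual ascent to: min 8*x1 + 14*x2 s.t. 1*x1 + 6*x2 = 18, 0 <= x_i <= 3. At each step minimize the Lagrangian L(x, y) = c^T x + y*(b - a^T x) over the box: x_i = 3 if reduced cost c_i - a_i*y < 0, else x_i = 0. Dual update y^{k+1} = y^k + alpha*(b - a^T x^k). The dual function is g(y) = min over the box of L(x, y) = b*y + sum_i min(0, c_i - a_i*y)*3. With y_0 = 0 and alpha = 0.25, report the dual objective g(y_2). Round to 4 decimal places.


Dual ascent for LP: min 8*x1 + 14*x2, 1*x1 + 6*x2 = 18, 0 <= x_i <= 3
Step 1: y^k = 0.0, reduced costs: (8.0, 14.0)
  x^k = (0.0, 0.0), subgradient = b - a^T x = 18.0
  y^{k+1} = 0.0 + 0.25*18.0 = 4.5
Step 2: y^k = 4.5, reduced costs: (3.5, -13.0)
  x^k = (0.0, 3.0), subgradient = b - a^T x = 0.0
  y^{k+1} = 4.5 + 0.25*0.0 = 4.5
Dual objective at y_2 = 4.5: reduced costs (3.5, -13.0), box minimizer x = (0.0, 3.0)
g(y_2) = b*y + (c1 - a1*y)*x1 + (c2 - a2*y)*x2 = 18*4.5 + 3.5*0.0 + (-13.0)*3.0 = 81.0 + 0.0 - 39.0 = 42.0


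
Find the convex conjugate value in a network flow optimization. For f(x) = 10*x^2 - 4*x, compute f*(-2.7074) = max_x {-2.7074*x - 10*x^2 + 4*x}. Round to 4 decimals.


f*(y) = sup_x {y*x - a*x^2 - b*x} = sup_x {(y-b)*x - a*x^2}
FOC: (y - b) - 2a*x = 0 => x* = (y - b)/(2a)
x* = (-2.7074 + 4)/(2*10) = 0.0646
f*(-2.7074) = (y-b)^2/(4a) = (-2.7074 + 4)^2/(4*10)
= 1.6708/40 = 0.0418


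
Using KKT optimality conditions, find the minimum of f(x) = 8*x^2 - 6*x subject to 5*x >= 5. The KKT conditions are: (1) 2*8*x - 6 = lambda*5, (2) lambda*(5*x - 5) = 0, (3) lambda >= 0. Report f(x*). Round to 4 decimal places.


Step 1: Try lambda = 0 (constraint inactive).
x_unc = 6/(2*8) = 0.375
Check: 5*0.375 = 1.875 < 5 -- violated!
Step 2: Constraint must be active: 5*x = 5
x* = 5/5 = 1.0
lambda = (2*8*1.0 - 6)/5 = 2.0
Step 3: Compute optimal value.
f(x*) = 8*1.0^2 - 6*1.0 = 2.0


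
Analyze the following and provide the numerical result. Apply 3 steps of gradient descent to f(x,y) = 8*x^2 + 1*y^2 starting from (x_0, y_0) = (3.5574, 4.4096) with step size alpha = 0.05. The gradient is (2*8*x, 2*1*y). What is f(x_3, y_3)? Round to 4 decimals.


Gradient descent on f(x,y) = 8*x^2 + 1*y^2.
Starting point: (3.5574, 4.4096), alpha = 0.05
Step 1: grad_x = 2*8*3.5574 = 56.9184, grad_y = 2*1*4.4096 = 8.8192
  x_1 = 3.5574 - 0.05*56.9184 = 0.7115
  y_1 = 4.4096 - 0.05*8.8192 = 3.9686
Step 2: grad_x = 2*8*0.7115 = 11.3837, grad_y = 2*1*3.9686 = 7.9373
  x_2 = 0.7115 - 0.05*11.3837 = 0.1423
  y_2 = 3.9686 - 0.05*7.9373 = 3.5718
Step 3: grad_x = 2*8*0.1423 = 2.2767, grad_y = 2*1*3.5718 = 7.1436
  x_3 = 0.1423 - 0.05*2.2767 = 0.0285
  y_3 = 3.5718 - 0.05*7.1436 = 3.2146
f(0.0285, 3.2146) = 8*0.0285^2 + 1*3.2146^2 = 10.3401


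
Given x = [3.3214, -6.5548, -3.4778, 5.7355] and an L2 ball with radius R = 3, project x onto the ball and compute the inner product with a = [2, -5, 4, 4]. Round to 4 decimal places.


Step 1: Compute ||x|| (intermediates to 6 decimals).
||x|| = sqrt(3.3214^2 + (-6.5548)^2 + (-3.4778)^2 + 5.7355^2) = 9.949279
Step 2: Project.
Since ||x|| > R, scale = R/||x|| = 3/9.949279 = 0.301529, proj(x) = scale * x
proj(x) = [1.001498, -1.976462, -1.048658, 1.72942]
Step 3: Dot product.
a^T * proj(x) = 2*1.001498 - 5*(-1.976462) + 4*(-1.048658) + 4*1.72942 = 14.6084


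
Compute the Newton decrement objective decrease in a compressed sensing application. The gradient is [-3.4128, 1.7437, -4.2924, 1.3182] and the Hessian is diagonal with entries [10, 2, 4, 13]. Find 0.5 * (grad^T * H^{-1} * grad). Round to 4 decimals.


Step 1: H is diagonal, so H^(-1) * g = [-0.3413, 0.8719, -1.0731, 0.1014].
Step 2: g^T H^(-1) g = sum_i g_i^2 / H_ii
  = (-3.4128)^2/10 + (1.7437)^2/2 + (-4.2924)^2/4 + (1.3182)^2/13
  = 1.1647 + 1.5202 + 4.6062 + 0.1337 = 7.4248
Step 3: Objective decrease = 0.5 * g^T H^(-1) g = 3.7124


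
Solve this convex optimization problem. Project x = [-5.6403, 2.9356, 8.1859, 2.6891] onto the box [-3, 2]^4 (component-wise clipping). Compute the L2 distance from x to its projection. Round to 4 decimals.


Project each component onto [-3, 2].
clip(-5.6403) = -3.0, clip(2.9356) = 2.0, clip(8.1859) = 2.0, clip(2.6891) = 2.0
Projection = [-3.0, 2.0, 2.0, 2.0]
Squared diffs: [6.9712, 0.8753, 38.2654, 0.4749]
Distance = sqrt(46.5868) = 6.8254


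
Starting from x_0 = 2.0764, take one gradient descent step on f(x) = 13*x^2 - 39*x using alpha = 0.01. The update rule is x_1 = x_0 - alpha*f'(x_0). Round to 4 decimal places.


We compute the gradient at x_0 and apply the update.
f'(x) = 26*x - 39
f'(2.0764) = 26*2.0764 - 39 = 14.9864
x_1 = 2.0764 - 0.01*14.9864 = 1.9265


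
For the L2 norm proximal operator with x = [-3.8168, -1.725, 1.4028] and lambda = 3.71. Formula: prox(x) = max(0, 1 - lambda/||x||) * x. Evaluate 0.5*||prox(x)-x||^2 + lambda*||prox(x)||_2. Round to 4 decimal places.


Step 1: Compute ||x||.
||x|| = 4.4172
Step 2: Compute scaling factor.
scale = max(0, 1 - 3.71/4.4172) = 0.1601
Step 3: prox(x) = [-0.6111, -0.2762, 0.2246]
||prox(x)|| = 0.7072
Step 4: Proximal objective.
0.5*||prox-x||^2 = 6.8821
lambda*||prox|| = 2.6237
Total = 9.5057


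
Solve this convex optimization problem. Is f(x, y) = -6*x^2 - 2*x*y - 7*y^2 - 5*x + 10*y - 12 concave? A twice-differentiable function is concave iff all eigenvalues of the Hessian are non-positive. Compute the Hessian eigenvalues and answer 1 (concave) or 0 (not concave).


The Hessian of f(x,y) = -6*x^2 - 2*x*y - 7*y^2 - 5*x + 10*y - 12 is:
H = [[-12, -2], [-2, -14]]
Trace = -12 - 14 = -26
Determinant = -12*-14 - (-2)^2 = 164
Discriminant = (-26)^2 - 4*164 = 20.0
Eigenvalues: lambda_1 = -15.2361, lambda_2 = -10.7639
The function is concave.

1


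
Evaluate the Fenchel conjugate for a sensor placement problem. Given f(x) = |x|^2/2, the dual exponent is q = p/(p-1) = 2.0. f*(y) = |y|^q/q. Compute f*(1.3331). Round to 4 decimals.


The conjugate exponent q satisfies 1/p + 1/q = 1.
p = 2, so q = 2/(2 - 1) = 2.0
|y|^q = 1.3331^2.0 = 1.7772
f*(1.3331) = 1.7772 / 2.0 = 0.8886


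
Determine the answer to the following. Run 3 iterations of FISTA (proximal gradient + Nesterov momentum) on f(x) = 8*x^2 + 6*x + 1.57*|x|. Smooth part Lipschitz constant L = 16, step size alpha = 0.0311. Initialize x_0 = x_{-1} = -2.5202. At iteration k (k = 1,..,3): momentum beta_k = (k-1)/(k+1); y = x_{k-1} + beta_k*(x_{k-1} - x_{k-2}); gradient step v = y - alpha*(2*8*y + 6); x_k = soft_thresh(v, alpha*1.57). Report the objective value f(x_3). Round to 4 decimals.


FISTA on f(x) = 8*x^2 + 6*x + 1.57*|x|
L = 16, alpha = 0.0311
Iteration 1: beta = 0.0, y = -2.5202 + 0.0*(-2.5202 + 2.5202) = -2.5202
  grad(y) = -34.3232, v = y - alpha*grad = -1.4527
  prox(v) = soft_thresh(-1.4527, 0.0488) = -1.4039
Iteration 2: beta = 0.3333, y = -1.4039 + 0.3333*(-1.4039 + 2.5202) = -1.0318
  grad(y) = -10.5093, v = y - alpha*grad = -0.705
  prox(v) = soft_thresh(-0.705, 0.0488) = -0.6562
Iteration 3: beta = 0.5, y = -0.6562 + 0.5*(-0.6562 + 1.4039) = -0.2823
  grad(y) = 1.4834, v = y - alpha*grad = -0.3284
  prox(v) = soft_thresh(-0.3284, 0.0488) = -0.2796
f(x_3) = 8*(-0.2796)^2 + 6*(-0.2796) + 1.57*|-0.2796| = -0.6132


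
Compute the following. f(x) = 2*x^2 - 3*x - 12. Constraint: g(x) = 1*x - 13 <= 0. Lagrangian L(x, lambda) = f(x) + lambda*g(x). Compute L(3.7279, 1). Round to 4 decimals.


Step 1: Evaluate f(x).
f(3.7279) = 2*3.7279^2 - 3*3.7279 - 12 = 4.6108
Step 2: Evaluate g(x).
g(3.7279) = 1*3.7279 - 13 = -9.2721
Step 3: Compute Lagrangian.
L = 4.6108 + 1*-9.2721 = -4.6613


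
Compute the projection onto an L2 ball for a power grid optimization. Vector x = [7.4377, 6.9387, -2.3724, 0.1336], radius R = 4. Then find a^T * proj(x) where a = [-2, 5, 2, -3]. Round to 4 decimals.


Step 1: Compute ||x|| (intermediates to 6 decimals).
||x|| = sqrt(7.4377^2 + 6.9387^2 + (-2.3724)^2 + 0.1336^2) = 10.445624
Step 2: Project.
Since ||x|| > R, scale = R/||x|| = 4/10.445624 = 0.382935, proj(x) = scale * x
proj(x) = [2.848156, 2.657071, -0.908475, 0.05116]
Step 3: Dot product.
a^T * proj(x) = -2*2.848156 + 5*2.657071 + 2*(-0.908475) - 3*0.05116 = 5.6186


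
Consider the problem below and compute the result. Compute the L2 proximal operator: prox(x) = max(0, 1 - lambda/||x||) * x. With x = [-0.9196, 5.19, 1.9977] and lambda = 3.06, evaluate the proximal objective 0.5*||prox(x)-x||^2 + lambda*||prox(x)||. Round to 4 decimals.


Step 1: Compute ||x||.
||x|| = 5.6367
Step 2: Compute scaling factor.
scale = max(0, 1 - 3.06/5.6367) = 0.4571
Step 3: prox(x) = [-0.4204, 2.3725, 0.9132]
||prox(x)|| = 2.5767
Step 4: Proximal objective.
0.5*||prox-x||^2 = 4.6818
lambda*||prox|| = 7.8847
Total = 12.5666


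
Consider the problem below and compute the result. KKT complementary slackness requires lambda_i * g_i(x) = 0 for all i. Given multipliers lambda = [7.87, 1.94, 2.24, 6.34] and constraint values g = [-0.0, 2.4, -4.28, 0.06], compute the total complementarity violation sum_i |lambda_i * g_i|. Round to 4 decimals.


KKT complementary slackness check:
lambda_1 * g_1 = 7.87 * -0.0 = -0.0
lambda_2 * g_2 = 1.94 * 2.4 = 4.656
lambda_3 * g_3 = 2.24 * -4.28 = -9.5872
lambda_4 * g_4 = 6.34 * 0.06 = 0.3804
Total violation = 0.0 + 4.656 + 9.5872 + 0.3804 = 14.6236


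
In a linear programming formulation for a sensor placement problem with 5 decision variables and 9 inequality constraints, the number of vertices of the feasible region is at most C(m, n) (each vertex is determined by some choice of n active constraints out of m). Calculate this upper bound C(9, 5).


Each vertex corresponds to some choice of n active constraints out of m, so the number of vertices is at most C(m, n) = m! / (n!(m-n)!).
m = 9, n = 5
Numerator: 9 * 8 * 7 * 6 * 5
Denominator: 5! = 120
C(9, 5) = 126


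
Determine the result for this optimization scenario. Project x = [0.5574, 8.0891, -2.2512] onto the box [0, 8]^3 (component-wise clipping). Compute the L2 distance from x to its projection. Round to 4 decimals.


Project each component onto [0, 8].
clip(0.5574) = 0.5574, clip(8.0891) = 8.0, clip(-2.2512) = 0.0
Projection = [0.5574, 8.0, 0.0]
Squared diffs: [0.0, 0.0079, 5.0679]
Distance = sqrt(5.0758) = 2.253


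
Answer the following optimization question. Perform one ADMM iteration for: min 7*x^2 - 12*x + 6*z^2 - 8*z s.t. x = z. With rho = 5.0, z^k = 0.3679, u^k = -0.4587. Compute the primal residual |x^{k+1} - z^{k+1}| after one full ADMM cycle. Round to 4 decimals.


ADMM iteration with rho = 5.0, z^k = 0.3679, u^k = -0.4587
Step 1: x-update.
Minimize 7*x^2 - 12*x + (5.0/2)*(x - 0.3679 - 0.4587)^2
FOC: (2*7 + 5.0)*x = 12 + 5.0*(0.3679 + 0.4587)
x^{k+1} = 0.8491
Step 2: z-update.
Minimize 6*z^2 - 8*z + (5.0/2)*(0.8491 - z - 0.4587)^2
FOC: (2*6 + 5.0)*z = 8 + 5.0*(0.8491 - 0.4587)
z^{k+1} = 0.5854
Step 3: u-update.
u^{k+1} = -0.4587 + 0.8491 - 0.5854 = -0.195
Step 4: Primal residual = |0.8491 - 0.5854| = 0.2637


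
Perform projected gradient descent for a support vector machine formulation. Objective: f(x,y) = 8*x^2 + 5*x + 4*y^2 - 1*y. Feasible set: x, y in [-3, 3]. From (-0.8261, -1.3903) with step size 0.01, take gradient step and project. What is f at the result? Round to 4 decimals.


Step 1: Compute gradient at (-0.8261, -1.3903).
grad_x = 2*8*-0.8261 + 5 = -8.2176
grad_y = 2*4*-1.3903 - 1 = -12.1224
Step 2: Gradient step.
x_raw = -0.8261 - 0.01*-8.2176 = -0.7439
y_raw = -1.3903 - 0.01*-12.1224 = -1.2691
Step 3: Project onto [-3, 3].
x_proj = clip(-0.7439) = -0.7439
y_proj = clip(-1.2691) = -1.2691
Step 4: Evaluate f.
f(-0.7439, -1.2691) = 8.4191


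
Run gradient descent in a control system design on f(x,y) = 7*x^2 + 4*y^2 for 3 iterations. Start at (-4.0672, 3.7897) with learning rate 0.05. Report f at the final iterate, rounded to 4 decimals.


Gradient descent on f(x,y) = 7*x^2 + 4*y^2.
Starting point: (-4.0672, 3.7897), alpha = 0.05
Step 1: grad_x = 2*7*-4.0672 = -56.9408, grad_y = 2*4*3.7897 = 30.3176
  x_1 = -4.0672 - 0.05*-56.9408 = -1.2202
  y_1 = 3.7897 - 0.05*30.3176 = 2.2738
Step 2: grad_x = 2*7*-1.2202 = -17.0822, grad_y = 2*4*2.2738 = 18.1906
  x_2 = -1.2202 - 0.05*-17.0822 = -0.366
  y_2 = 2.2738 - 0.05*18.1906 = 1.3643
Step 3: grad_x = 2*7*-0.366 = -5.1247, grad_y = 2*4*1.3643 = 10.9143
  x_3 = -0.366 - 0.05*-5.1247 = -0.1098
  y_3 = 1.3643 - 0.05*10.9143 = 0.8186
f(-0.1098, 0.8186) = 7*(-0.1098)^2 + 4*0.8186^2 = 2.7647


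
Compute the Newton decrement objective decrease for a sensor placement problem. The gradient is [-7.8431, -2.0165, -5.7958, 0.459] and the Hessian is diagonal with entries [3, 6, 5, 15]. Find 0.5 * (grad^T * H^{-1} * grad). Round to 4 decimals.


Step 1: H is diagonal, so H^(-1) * g = [-2.6144, -0.3361, -1.1592, 0.0306].
Step 2: g^T H^(-1) g = sum_i g_i^2 / H_ii
  = (-7.8431)^2/3 + (-2.0165)^2/6 + (-5.7958)^2/5 + (0.459)^2/15
  = 20.5047 + 0.6777 + 6.7183 + 0.014 = 27.9148
Step 3: Objective decrease = 0.5 * g^T H^(-1) g = 13.9574


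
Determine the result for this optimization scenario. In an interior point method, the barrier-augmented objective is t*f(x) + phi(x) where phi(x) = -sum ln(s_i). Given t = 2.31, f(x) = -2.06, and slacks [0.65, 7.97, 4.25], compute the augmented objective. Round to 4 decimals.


Step 1: Compute log-barrier.
ln values: [-0.4308, 2.0757, 1.4469]
phi = -(-0.4308 + 2.0757 + 1.4469) = -3.0918
Step 2: Compute augmented objective.
t*f(x) = 2.31*-2.06 = -4.7586
Total = -4.7586 - 3.0918 = -7.8504


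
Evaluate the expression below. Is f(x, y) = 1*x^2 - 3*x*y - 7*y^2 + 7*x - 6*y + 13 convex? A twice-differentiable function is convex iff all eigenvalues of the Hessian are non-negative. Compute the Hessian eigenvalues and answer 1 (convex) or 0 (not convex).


The Hessian of f(x,y) = 1*x^2 - 3*x*y - 7*y^2 + 7*x - 6*y + 13 is:
H = [[2, -3], [-3, -14]]
Trace = 2 - 14 = -12
Determinant = 2*-14 - (-3)^2 = -37
Discriminant = (-12)^2 - 4*-37 = 292.0
Eigenvalues: lambda_1 = -14.544, lambda_2 = 2.544
The function is not convex.

0


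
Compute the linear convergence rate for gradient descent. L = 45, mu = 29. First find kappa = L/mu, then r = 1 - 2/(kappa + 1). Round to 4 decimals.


Step 1: Compute the condition number.
kappa = L/mu = 45/29 = 1.5517
Step 2: Compute the convergence rate.
r = 1 - 2/(kappa + 1) = 1 - 2*mu/(L + mu) = (L - mu)/(L + mu) = 16/74 = 0.2162


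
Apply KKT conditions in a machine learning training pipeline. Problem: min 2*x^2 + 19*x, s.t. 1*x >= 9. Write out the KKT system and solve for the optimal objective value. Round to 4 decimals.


Step 1: Try lambda = 0 (constraint inactive).
x_unc = -19/(2*2) = -4.75
Check: 1*-4.75 = -4.75 < 9 -- violated!
Step 2: Constraint must be active: 1*x = 9
x* = 9/1 = 9.0
lambda = (2*2*9.0 + 19)/1 = 55.0
Step 3: Compute optimal value.
f(x*) = 2*9.0^2 + 19*9.0 = 333.0


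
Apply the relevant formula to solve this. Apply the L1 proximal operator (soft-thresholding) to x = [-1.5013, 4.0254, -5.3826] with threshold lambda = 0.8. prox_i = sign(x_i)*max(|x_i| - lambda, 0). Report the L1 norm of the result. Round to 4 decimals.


Soft-thresholding with lambda = 0.8:
prox(-1.5013) = sign(-1.5013)*max(|-1.5013| - 0.8, 0) = -0.7013
prox(4.0254) = sign(4.0254)*max(|4.0254| - 0.8, 0) = 3.2254
prox(-5.3826) = sign(-5.3826)*max(|-5.3826| - 0.8, 0) = -4.5826
prox(x) = [-0.7013, 3.2254, -4.5826]
||prox(x)||_1 = 0.7013 + 3.2254 + 4.5826 = 8.5093


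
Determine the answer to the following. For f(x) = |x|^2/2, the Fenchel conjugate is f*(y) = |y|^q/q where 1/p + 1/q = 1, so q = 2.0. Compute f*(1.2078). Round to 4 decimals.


The conjugate exponent q satisfies 1/p + 1/q = 1.
p = 2, so q = 2/(2 - 1) = 2.0
|y|^q = 1.2078^2.0 = 1.4588
f*(1.2078) = 1.4588 / 2.0 = 0.7294


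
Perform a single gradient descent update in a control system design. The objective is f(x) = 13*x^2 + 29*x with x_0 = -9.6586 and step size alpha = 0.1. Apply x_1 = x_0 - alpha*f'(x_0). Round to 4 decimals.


We compute the gradient at x_0 and apply the update.
f'(x) = 26*x + 29
f'(-9.6586) = 26*-9.6586 + 29 = -222.1236
x_1 = -9.6586 - 0.1*-222.1236 = 12.5538


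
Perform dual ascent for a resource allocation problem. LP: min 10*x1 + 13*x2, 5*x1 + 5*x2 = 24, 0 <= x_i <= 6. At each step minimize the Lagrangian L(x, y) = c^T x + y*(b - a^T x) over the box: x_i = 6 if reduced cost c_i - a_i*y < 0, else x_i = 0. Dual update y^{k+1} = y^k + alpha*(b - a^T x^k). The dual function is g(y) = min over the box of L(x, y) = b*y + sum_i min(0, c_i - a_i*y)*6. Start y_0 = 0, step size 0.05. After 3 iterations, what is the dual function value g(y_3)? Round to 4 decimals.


Dual ascent for LP: min 10*x1 + 13*x2, 5*x1 + 5*x2 = 24, 0 <= x_i <= 6
Step 1: y^k = 0.0, reduced costs: (10.0, 13.0)
  x^k = (0.0, 0.0), subgradient = b - a^T x = 24.0
  y^{k+1} = 0.0 + 0.05*24.0 = 1.2
Step 2: y^k = 1.2, reduced costs: (4.0, 7.0)
  x^k = (0.0, 0.0), subgradient = b - a^T x = 24.0
  y^{k+1} = 1.2 + 0.05*24.0 = 2.4
Step 3: y^k = 2.4, reduced costs: (-2.0, 1.0)
  x^k = (6.0, 0.0), subgradient = b - a^T x = -6.0
  y^{k+1} = 2.4 + 0.05*-6.0 = 2.1
Dual objective at y_3 = 2.1: reduced costs (-0.5, 2.5), box minimizer x = (6.0, 0.0)
g(y_3) = b*y + (c1 - a1*y)*x1 + (c2 - a2*y)*x2 = 24*2.1 + (-0.5)*6.0 + 2.5*0.0 = 50.4 - 3.0 + 0.0 = 47.4


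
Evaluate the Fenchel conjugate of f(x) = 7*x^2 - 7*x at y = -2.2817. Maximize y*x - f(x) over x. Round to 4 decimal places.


f*(y) = sup_x {y*x - a*x^2 - b*x} = sup_x {(y-b)*x - a*x^2}
FOC: (y - b) - 2a*x = 0 => x* = (y - b)/(2a)
x* = (-2.2817 + 7)/(2*7) = 0.337
f*(-2.2817) = (y-b)^2/(4a) = (-2.2817 + 7)^2/(4*7)
= 22.2624/28 = 0.7951


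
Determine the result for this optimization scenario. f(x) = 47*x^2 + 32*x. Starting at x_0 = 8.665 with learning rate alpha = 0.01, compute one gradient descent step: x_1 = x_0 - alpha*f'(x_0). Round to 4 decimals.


We compute the gradient at x_0 and apply the update.
f'(x) = 94*x + 32
f'(8.665) = 94*8.665 + 32 = 846.51
x_1 = 8.665 - 0.01*846.51 = 0.1999


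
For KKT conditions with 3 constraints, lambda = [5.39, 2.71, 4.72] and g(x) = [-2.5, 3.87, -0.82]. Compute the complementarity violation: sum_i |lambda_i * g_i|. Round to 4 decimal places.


KKT complementary slackness check:
lambda_1 * g_1 = 5.39 * -2.5 = -13.475
lambda_2 * g_2 = 2.71 * 3.87 = 10.4877
lambda_3 * g_3 = 4.72 * -0.82 = -3.8704
Total violation = 13.475 + 10.4877 + 3.8704 = 27.8331


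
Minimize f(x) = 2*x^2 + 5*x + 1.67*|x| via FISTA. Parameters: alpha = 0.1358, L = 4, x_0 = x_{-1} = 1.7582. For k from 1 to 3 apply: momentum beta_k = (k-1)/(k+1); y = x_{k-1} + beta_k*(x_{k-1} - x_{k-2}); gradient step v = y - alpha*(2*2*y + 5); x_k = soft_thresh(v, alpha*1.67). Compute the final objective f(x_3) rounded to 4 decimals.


FISTA on f(x) = 2*x^2 + 5*x + 1.67*|x|
L = 4, alpha = 0.1358
Iteration 1: beta = 0.0, y = 1.7582 + 0.0*(1.7582 - 1.7582) = 1.7582
  grad(y) = 12.0328, v = y - alpha*grad = 0.1241
  prox(v) = soft_thresh(0.1241, 0.2268) = 0.0
Iteration 2: beta = 0.3333, y = 0.0 + 0.3333*(0.0 - 1.7582) = -0.5861
  grad(y) = 2.6557, v = y - alpha*grad = -0.9467
  prox(v) = soft_thresh(-0.9467, 0.2268) = -0.7199
Iteration 3: beta = 0.5, y = -0.7199 + 0.5*(-0.7199 - 0.0) = -1.0799
  grad(y) = 0.6804, v = y - alpha*grad = -1.1723
  prox(v) = soft_thresh(-1.1723, 0.2268) = -0.9455
f(x_3) = 2*(-0.9455)^2 + 5*(-0.9455) + 1.67*|-0.9455| = -1.3606


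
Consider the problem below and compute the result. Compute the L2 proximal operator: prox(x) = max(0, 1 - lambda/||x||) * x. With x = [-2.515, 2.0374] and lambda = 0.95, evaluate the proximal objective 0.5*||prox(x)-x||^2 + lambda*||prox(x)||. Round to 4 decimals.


Step 1: Compute ||x||.
||x|| = 3.2367
Step 2: Compute scaling factor.
scale = max(0, 1 - 0.95/3.2367) = 0.7065
Step 3: prox(x) = [-1.7768, 1.4394]
||prox(x)|| = 2.2867
Step 4: Proximal objective.
0.5*||prox-x||^2 = 0.4513
lambda*||prox|| = 2.1724
Total = 2.6236


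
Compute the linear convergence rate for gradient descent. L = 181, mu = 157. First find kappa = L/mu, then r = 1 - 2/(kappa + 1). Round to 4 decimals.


Step 1: Compute the condition number.
kappa = L/mu = 181/157 = 1.1529
Step 2: Compute the convergence rate.
r = 1 - 2/(kappa + 1) = 1 - 2*mu/(L + mu) = (L - mu)/(L + mu) = 24/338 = 0.071


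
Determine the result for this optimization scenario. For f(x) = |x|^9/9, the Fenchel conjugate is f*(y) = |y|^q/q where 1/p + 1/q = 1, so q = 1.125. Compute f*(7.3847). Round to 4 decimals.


The conjugate exponent q satisfies 1/p + 1/q = 1.
p = 9, so q = 9/(9 - 1) = 1.125
|y|^q = 7.3847^1.125 = 9.4814
f*(7.3847) = 9.4814 / 1.125 = 8.4279


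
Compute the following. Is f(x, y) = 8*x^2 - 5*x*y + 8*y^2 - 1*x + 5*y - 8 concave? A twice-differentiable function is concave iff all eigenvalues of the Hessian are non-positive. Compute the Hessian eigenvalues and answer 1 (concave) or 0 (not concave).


The Hessian of f(x,y) = 8*x^2 - 5*x*y + 8*y^2 - 1*x + 5*y - 8 is:
H = [[16, -5], [-5, 16]]
Trace = 16 + 16 = 32
Determinant = 16*16 - (-5)^2 = 231
Discriminant = (32)^2 - 4*231 = 100.0
Eigenvalues: lambda_1 = 11.0, lambda_2 = 21.0
The function is not concave.

0


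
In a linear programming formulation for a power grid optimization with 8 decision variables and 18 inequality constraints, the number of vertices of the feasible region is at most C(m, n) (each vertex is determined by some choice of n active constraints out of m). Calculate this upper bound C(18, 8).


Each vertex corresponds to some choice of n active constraints out of m, so the number of vertices is at most C(m, n) = m! / (n!(m-n)!).
m = 18, n = 8
Numerator: 18 * 17 * 16 * 15 * 14 * 13 * 12 * 11
Denominator: 8! = 40320
C(18, 8) = 43758


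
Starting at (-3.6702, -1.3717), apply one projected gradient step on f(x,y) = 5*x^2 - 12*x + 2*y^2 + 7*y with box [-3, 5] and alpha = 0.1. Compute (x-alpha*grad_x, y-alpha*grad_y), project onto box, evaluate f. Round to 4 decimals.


Step 1: Compute gradient at (-3.6702, -1.3717).
grad_x = 2*5*-3.6702 - 12 = -48.702
grad_y = 2*2*-1.3717 + 7 = 1.5132
Step 2: Gradient step.
x_raw = -3.6702 - 0.1*-48.702 = 1.2
y_raw = -1.3717 - 0.1*1.5132 = -1.523
Step 3: Project onto [-3, 5].
x_proj = clip(1.2) = 1.2
y_proj = clip(-1.523) = -1.523
Step 4: Evaluate f.
f(1.2, -1.523) = -13.222


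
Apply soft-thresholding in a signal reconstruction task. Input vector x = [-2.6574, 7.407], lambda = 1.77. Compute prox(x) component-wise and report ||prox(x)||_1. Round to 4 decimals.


Soft-thresholding with lambda = 1.77:
prox(-2.6574) = sign(-2.6574)*max(|-2.6574| - 1.77, 0) = -0.8874
prox(7.407) = sign(7.407)*max(|7.407| - 1.77, 0) = 5.637
prox(x) = [-0.8874, 5.637]
||prox(x)||_1 = 0.8874 + 5.637 = 6.5244


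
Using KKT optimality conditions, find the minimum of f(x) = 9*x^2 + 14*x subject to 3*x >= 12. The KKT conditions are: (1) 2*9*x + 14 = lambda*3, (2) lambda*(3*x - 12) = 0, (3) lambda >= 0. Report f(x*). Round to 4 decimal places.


Step 1: Try lambda = 0 (constraint inactive).
x_unc = -14/(2*9) = -0.7778
Check: 3*-0.7778 = -2.3334 < 12 -- violated!
Step 2: Constraint must be active: 3*x = 12
x* = 12/3 = 4.0
lambda = (2*9*4.0 + 14)/3 = 28.6667
Step 3: Compute optimal value.
f(x*) = 9*4.0^2 + 14*4.0 = 200.0


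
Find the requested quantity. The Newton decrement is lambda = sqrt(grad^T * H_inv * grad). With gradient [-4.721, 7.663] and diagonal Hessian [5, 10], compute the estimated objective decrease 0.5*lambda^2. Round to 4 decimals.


Step 1: H is diagonal, so H^(-1) * g = [-0.9442, 0.7663].
Step 2: g^T H^(-1) g = sum_i g_i^2 / H_ii
  = (-4.721)^2/5 + (7.663)^2/10
  = 4.4576 + 5.8722 = 10.3297
Step 3: Objective decrease = 0.5 * g^T H^(-1) g = 5.1649


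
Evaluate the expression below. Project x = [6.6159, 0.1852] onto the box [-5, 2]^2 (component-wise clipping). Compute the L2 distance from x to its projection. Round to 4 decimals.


Project each component onto [-5, 2].
clip(6.6159) = 2.0, clip(0.1852) = 0.1852
Projection = [2.0, 0.1852]
Squared diffs: [21.3065, 0.0]
Distance = sqrt(21.3065) = 4.6159


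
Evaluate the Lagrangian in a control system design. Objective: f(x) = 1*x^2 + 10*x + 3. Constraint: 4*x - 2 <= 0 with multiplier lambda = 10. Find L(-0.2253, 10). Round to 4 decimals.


Step 1: Evaluate f(x).
f(-0.2253) = 1*(-0.2253)^2 + 10*(-0.2253) + 3 = 0.7978
Step 2: Evaluate g(x).
g(-0.2253) = 4*-0.2253 - 2 = -2.9012
Step 3: Compute Lagrangian.
L = 0.7978 + 10*-2.9012 = -28.2142


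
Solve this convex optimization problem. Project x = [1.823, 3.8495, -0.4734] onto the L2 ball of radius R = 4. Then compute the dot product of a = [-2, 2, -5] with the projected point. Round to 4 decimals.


Step 1: Compute ||x|| (intermediates to 6 decimals).
||x|| = sqrt(1.823^2 + 3.8495^2 + (-0.4734)^2) = 4.285567
Step 2: Project.
Since ||x|| > R, scale = R/||x|| = 4/4.285567 = 0.933365, proj(x) = scale * x
proj(x) = [1.701524, 3.592989, -0.441855]
Step 3: Dot product.
a^T * proj(x) = -2*1.701524 + 2*3.592989 - 5*(-0.441855) = 5.9922


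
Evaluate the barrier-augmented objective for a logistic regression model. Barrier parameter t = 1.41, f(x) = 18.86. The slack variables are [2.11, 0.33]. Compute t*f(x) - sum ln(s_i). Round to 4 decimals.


Step 1: Compute log-barrier.
ln values: [0.7467, -1.1087]
phi = -(0.7467 - 1.1087) = 0.362
Step 2: Compute augmented objective.
t*f(x) = 1.41*18.86 = 26.5926
Total = 26.5926 + 0.362 = 26.9546
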